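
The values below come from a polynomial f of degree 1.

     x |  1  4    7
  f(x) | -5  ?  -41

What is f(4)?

-23

The 2 known points determine the degree-1 polynomial uniquely.
Write f(x) = ax + b. Substituting each data point gives a linear system:
  a + b = -5
  7a + b = -41
Solving the system yields a = -6, b = 1.
So f(x) = -6x + 1.
Then f(4) = -23.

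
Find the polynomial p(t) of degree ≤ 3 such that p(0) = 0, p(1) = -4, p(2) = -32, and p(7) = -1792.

Using the Lagrange interpolation formula with nodes 0, 1, 2, 7:
  L_0(t) = (t - 1)(t - 2)(t - 7) / -14
  L_1(t) = t(t - 2)(t - 7) / 6
  L_2(t) = t(t - 1)(t - 7) / -10
  L_3(t) = t(t - 1)(t - 2) / 210
Then p(t) = 0·L_0(t) - 4·L_1(t) - 32·L_2(t) - 1792·L_3(t).
Expanding and collecting terms gives p(t) = -6t^3 + 6t^2 - 4t.
Check: p(7) = -1792. ✓

p(t) = -6t^3 + 6t^2 - 4t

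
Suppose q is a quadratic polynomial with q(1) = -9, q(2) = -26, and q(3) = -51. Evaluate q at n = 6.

-174

Using the Lagrange interpolation formula with nodes 1, 2, 3:
  L_0(n) = (n - 2)(n - 3) / 2
  L_1(n) = (n - 1)(n - 3) / -1
  L_2(n) = (n - 1)(n - 2) / 2
Then q(n) = -9·L_0(n) - 26·L_1(n) - 51·L_2(n).
Expanding and collecting terms gives q(n) = -4n^2 - 5n.
Evaluating at n = 6: q(6) = -174.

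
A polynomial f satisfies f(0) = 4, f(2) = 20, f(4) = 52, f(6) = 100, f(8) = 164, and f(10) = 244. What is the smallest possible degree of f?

Forward differences of the values at u = 0, 2, 4, 6, 8, 10:
  f  : 4  20  52  100  164  244
  Δ  : 16  32  48  64  80
  Δ^2: 16  16  16  16
  Δ^3: 0  0  0
  Δ^4: 0  0
  Δ^5: 0
The second differences are constant (16) and nonzero, while all higher differences vanish, so the minimal degree is 2.

2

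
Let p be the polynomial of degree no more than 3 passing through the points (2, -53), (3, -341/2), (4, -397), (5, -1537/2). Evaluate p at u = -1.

11/2

Using the Lagrange interpolation formula with nodes 2, 3, 4, 5:
  L_0(u) = (u - 3)(u - 4)(u - 5) / -6
  L_1(u) = (u - 2)(u - 4)(u - 5) / 2
  L_2(u) = (u - 2)(u - 3)(u - 5) / -2
  L_3(u) = (u - 2)(u - 3)(u - 4) / 6
Then p(u) = -53·L_0(u) - 341/2·L_1(u) - 397·L_2(u) - 1537/2·L_3(u).
Expanding and collecting terms gives p(u) = -6u^3 - (1/2)u^2 - u - 1.
Evaluating at u = -1: p(-1) = 11/2.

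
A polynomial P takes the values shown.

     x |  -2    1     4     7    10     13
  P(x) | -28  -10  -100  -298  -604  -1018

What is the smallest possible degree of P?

2

Forward differences of the values at x = -2, 1, 4, 7, 10, 13:
  P  : -28  -10  -100  -298  -604  -1018
  Δ  : 18  -90  -198  -306  -414
  Δ^2: -108  -108  -108  -108
  Δ^3: 0  0  0
  Δ^4: 0  0
  Δ^5: 0
The second differences are constant (-108) and nonzero, while all higher differences vanish, so the minimal degree is 2.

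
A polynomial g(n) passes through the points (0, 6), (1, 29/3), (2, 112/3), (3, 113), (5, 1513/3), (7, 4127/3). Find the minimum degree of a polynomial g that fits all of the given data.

3

Divided differences on the nodes 0, 1, 2, 3, 5, 7:
  order 0: 6  29/3  112/3  113  1513/3  4127/3
  order 1: 11/3  83/3  227/3  587/3  1307/3
  order 2: 12  24  40  60
  order 3: 4  4  4
  order 4: 0  0
  order 5: 0
The order-3 divided differences are all 4 (nonzero) and every higher order vanishes, so the data lies on a polynomial of degree exactly 3.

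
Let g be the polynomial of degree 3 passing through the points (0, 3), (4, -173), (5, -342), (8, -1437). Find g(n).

Write g(n) = an^3 + bn^2 + cn + d. Substituting each data point gives a linear system:
  d = 3
  64a + 16b + 4c + d = -173
  125a + 25b + 5c + d = -342
  512a + 64b + 8c + d = -1437
Solving the system yields a = -3, b = 2, c = -4, d = 3.
So g(n) = -3n^3 + 2n^2 - 4n + 3.
Check: g(0) = 3. ✓

g(n) = -3n^3 + 2n^2 - 4n + 3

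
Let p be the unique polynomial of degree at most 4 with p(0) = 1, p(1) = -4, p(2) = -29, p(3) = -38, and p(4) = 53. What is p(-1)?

Using the Lagrange interpolation formula with nodes 0, 1, 2, 3, 4:
  L_0(x) = (x - 1)(x - 2)(x - 3)(x - 4) / 24
  L_1(x) = x(x - 2)(x - 3)(x - 4) / -6
  L_2(x) = x(x - 1)(x - 3)(x - 4) / 4
  L_3(x) = x(x - 1)(x - 2)(x - 4) / -6
  L_4(x) = x(x - 1)(x - 2)(x - 3) / 24
Then p(x) = 1·L_0(x) - 4·L_1(x) - 29·L_2(x) - 38·L_3(x) + 53·L_4(x).
Expanding and collecting terms gives p(x) = 2x^4 - 6x^3 - 6x^2 + 5x + 1.
Evaluating at x = -1: p(-1) = -2.

-2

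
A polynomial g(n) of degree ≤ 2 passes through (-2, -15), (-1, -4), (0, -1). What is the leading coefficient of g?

Write g(n) = an^2 + bn + c. Substituting each data point gives a linear system:
  4a - 2b + c = -15
  a - b + c = -4
  c = -1
Solving the system yields a = -4, b = -1, c = -1.
So g(n) = -4n^2 - n - 1.
The leading coefficient is -4.

-4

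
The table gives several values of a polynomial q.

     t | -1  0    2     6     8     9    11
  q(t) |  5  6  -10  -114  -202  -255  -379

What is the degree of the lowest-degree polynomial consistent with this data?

Divided differences on the nodes -1, 0, 2, 6, 8, 9, 11:
  order 0: 5  6  -10  -114  -202  -255  -379
  order 1: 1  -8  -26  -44  -53  -62
  order 2: -3  -3  -3  -3  -3
  order 3: 0  0  0  0
  order 4: 0  0  0
  order 5: 0  0
  order 6: 0
The order-2 divided differences are all -3 (nonzero) and every higher order vanishes, so the data lies on a polynomial of degree exactly 2.

2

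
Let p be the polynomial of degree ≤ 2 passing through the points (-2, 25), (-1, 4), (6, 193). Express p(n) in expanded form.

p(n) = 6n^2 - 3n - 5

Using the Lagrange interpolation formula with nodes -2, -1, 6:
  L_0(n) = (n + 1)(n - 6) / 8
  L_1(n) = (n + 2)(n - 6) / -7
  L_2(n) = (n + 2)(n + 1) / 56
Then p(n) = 25·L_0(n) + 4·L_1(n) + 193·L_2(n).
Expanding and collecting terms gives p(n) = 6n^2 - 3n - 5.
Check: p(-2) = 25. ✓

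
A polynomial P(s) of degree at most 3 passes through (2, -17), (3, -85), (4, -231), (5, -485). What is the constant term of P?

Write P(s) = as^3 + bs^2 + cs + d. Substituting each data point gives a linear system:
  8a + 4b + 2c + d = -17
  27a + 9b + 3c + d = -85
  64a + 16b + 4c + d = -231
  125a + 25b + 5c + d = -485
Solving the system yields a = -5, b = 6, c = -3, d = 5.
So P(s) = -5s³ + 6s² - 3s + 5.
The constant term is 5.

5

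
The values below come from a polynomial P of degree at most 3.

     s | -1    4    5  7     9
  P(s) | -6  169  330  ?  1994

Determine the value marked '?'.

922

The 4 known points determine the degree-3 polynomial uniquely.
Write P(s) = as^3 + bs^2 + cs + d. Substituting each data point gives a linear system:
  -a + b - c + d = -6
  64a + 16b + 4c + d = 169
  125a + 25b + 5c + d = 330
  729a + 81b + 9c + d = 1994
Solving the system yields a = 3, b = -3, c = 5, d = 5.
So P(s) = 3s^3 - 3s^2 + 5s + 5.
Then P(7) = 922.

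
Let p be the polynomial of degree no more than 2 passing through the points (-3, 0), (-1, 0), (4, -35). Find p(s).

p(s) = -s^2 - 4s - 3

Write p(s) = as^2 + bs + c. Substituting each data point gives a linear system:
  9a - 3b + c = 0
  a - b + c = 0
  16a + 4b + c = -35
Solving the system yields a = -1, b = -4, c = -3.
So p(s) = -s^2 - 4s - 3.
Check: p(4) = -35. ✓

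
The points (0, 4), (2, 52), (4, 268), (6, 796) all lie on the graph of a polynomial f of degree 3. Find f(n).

Write f(n) = an^3 + bn^2 + cn + d. Substituting each data point gives a linear system:
  d = 4
  8a + 4b + 2c + d = 52
  64a + 16b + 4c + d = 268
  216a + 36b + 6c + d = 796
Solving the system yields a = 3, b = 3, c = 6, d = 4.
So f(n) = 3n³ + 3n² + 6n + 4.
Check: f(2) = 52. ✓

f(n) = 3n^3 + 3n^2 + 6n + 4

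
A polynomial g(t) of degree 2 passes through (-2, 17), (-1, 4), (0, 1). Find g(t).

Using the Lagrange interpolation formula with nodes -2, -1, 0:
  L_0(t) = (t + 1)t / 2
  L_1(t) = (t + 2)t / -1
  L_2(t) = (t + 2)(t + 1) / 2
Then g(t) = 17·L_0(t) + 4·L_1(t) + 1·L_2(t).
Expanding and collecting terms gives g(t) = 5t^2 + 2t + 1.
Check: g(-1) = 4. ✓

g(t) = 5t^2 + 2t + 1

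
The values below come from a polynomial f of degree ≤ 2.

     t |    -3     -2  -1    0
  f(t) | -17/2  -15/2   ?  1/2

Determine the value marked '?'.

-9/2

The 3 known points determine the degree-2 polynomial uniquely.
Write f(t) = at^2 + bt + c. Substituting each data point gives a linear system:
  9a - 3b + c = -17/2
  4a - 2b + c = -15/2
  c = 1/2
Solving the system yields a = 1, b = 6, c = 1/2.
So f(t) = t^2 + 6t + 1/2.
Then f(-1) = -9/2.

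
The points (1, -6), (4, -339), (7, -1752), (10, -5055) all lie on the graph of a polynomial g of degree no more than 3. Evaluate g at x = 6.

-1111

Using the Lagrange interpolation formula with nodes 1, 4, 7, 10:
  L_0(x) = (x - 4)(x - 7)(x - 10) / -162
  L_1(x) = (x - 1)(x - 7)(x - 10) / 54
  L_2(x) = (x - 1)(x - 4)(x - 10) / -54
  L_3(x) = (x - 1)(x - 4)(x - 7) / 162
Then g(x) = -6·L_0(x) - 339·L_1(x) - 1752·L_2(x) - 5055·L_3(x).
Expanding and collecting terms gives g(x) = -5x³ - 6x + 5.
Evaluating at x = 6: g(6) = -1111.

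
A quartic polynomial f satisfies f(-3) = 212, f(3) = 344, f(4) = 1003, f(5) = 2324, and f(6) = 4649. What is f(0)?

Using the Lagrange interpolation formula with nodes -3, 3, 4, 5, 6:
  L_0(s) = (s - 3)(s - 4)(s - 5)(s - 6) / 3024
  L_1(s) = (s + 3)(s - 4)(s - 5)(s - 6) / -36
  L_2(s) = (s + 3)(s - 3)(s - 5)(s - 6) / 14
  L_3(s) = (s + 3)(s - 3)(s - 4)(s - 6) / -16
  L_4(s) = (s + 3)(s - 3)(s - 4)(s - 5) / 54
Then f(s) = 212·L_0(s) + 344·L_1(s) + 1003·L_2(s) + 2324·L_3(s) + 4649·L_4(s).
Expanding and collecting terms gives f(s) = 3s^4 + 3s^3 + 4s^2 - 5s - 1.
Evaluating at s = 0: f(0) = -1.

-1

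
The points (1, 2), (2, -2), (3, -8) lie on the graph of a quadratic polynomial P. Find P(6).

-38

Write P(u) = au^2 + bu + c. Substituting each data point gives a linear system:
  a + b + c = 2
  4a + 2b + c = -2
  9a + 3b + c = -8
Solving the system yields a = -1, b = -1, c = 4.
So P(u) = -u² - u + 4.
Then P(6) = -38.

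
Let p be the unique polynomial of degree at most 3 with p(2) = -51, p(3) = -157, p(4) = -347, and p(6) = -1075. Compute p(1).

Using the Lagrange interpolation formula with nodes 2, 3, 4, 6:
  L_0(u) = (u - 3)(u - 4)(u - 6) / -8
  L_1(u) = (u - 2)(u - 4)(u - 6) / 3
  L_2(u) = (u - 2)(u - 3)(u - 6) / -4
  L_3(u) = (u - 2)(u - 3)(u - 4) / 24
Then p(u) = -51·L_0(u) - 157·L_1(u) - 347·L_2(u) - 1075·L_3(u).
Expanding and collecting terms gives p(u) = -4u^3 - 6u^2 + 5.
Evaluating at u = 1: p(1) = -5.

-5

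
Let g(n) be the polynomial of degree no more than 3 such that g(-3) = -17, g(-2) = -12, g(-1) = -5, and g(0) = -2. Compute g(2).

-32

Using the Lagrange interpolation formula with nodes -3, -2, -1, 0:
  L_0(n) = (n + 2)(n + 1)n / -6
  L_1(n) = (n + 3)(n + 1)n / 2
  L_2(n) = (n + 3)(n + 2)n / -2
  L_3(n) = (n + 3)(n + 2)(n + 1) / 6
Then g(n) = -17·L_0(n) - 12·L_1(n) - 5·L_2(n) - 2·L_3(n).
Expanding and collecting terms gives g(n) = -n^3 - 5n^2 - n - 2.
Evaluating at n = 2: g(2) = -32.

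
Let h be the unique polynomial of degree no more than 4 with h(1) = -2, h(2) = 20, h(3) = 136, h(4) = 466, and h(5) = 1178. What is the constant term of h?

Write h(n) = an^4 + bn^3 + cn^2 + dn + e. Substituting each data point gives a linear system:
  a + b + c + d + e = -2
  16a + 8b + 4c + 2d + e = 20
  81a + 27b + 9c + 3d + e = 136
  256a + 64b + 16c + 4d + e = 466
  625a + 125b + 25c + 5d + e = 1178
Solving the system yields a = 2, b = 0, c = -3, d = 1, e = -2.
So h(n) = 2n^4 - 3n^2 + n - 2.
The constant term is -2.

-2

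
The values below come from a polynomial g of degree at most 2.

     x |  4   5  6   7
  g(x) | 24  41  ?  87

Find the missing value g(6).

62

The 3 known points determine the degree-2 polynomial uniquely.
Write g(x) = ax^2 + bx + c. Substituting each data point gives a linear system:
  16a + 4b + c = 24
  25a + 5b + c = 41
  49a + 7b + c = 87
Solving the system yields a = 2, b = -1, c = -4.
So g(x) = 2x² - x - 4.
Then g(6) = 62.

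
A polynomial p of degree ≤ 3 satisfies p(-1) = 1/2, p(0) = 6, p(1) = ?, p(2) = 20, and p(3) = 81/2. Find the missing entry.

21/2

On equispaced nodes a degree-3 polynomial has vanishing fourth forward difference, so
  p(-1) - 4·p(0) + 6·p(1) - 4·p(2) + p(3) = 0.
Substituting the known values and solving for p(1):
  6·p(1) = 63
  p(1) = 21/2.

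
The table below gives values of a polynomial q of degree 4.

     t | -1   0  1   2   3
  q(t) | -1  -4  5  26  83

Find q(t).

q(t) = t^4 - 2t^3 + 5t^2 + 5t - 4

Write q(t) = at^4 + bt^3 + ct^2 + dt + e. Substituting each data point gives a linear system:
  a - b + c - d + e = -1
  e = -4
  a + b + c + d + e = 5
  16a + 8b + 4c + 2d + e = 26
  81a + 27b + 9c + 3d + e = 83
Solving the system yields a = 1, b = -2, c = 5, d = 5, e = -4.
So q(t) = t^4 - 2t^3 + 5t^2 + 5t - 4.
Check: q(0) = -4. ✓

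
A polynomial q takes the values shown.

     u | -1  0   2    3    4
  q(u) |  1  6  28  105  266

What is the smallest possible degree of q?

3

Divided differences on the nodes -1, 0, 2, 3, 4:
  order 0: 1  6  28  105  266
  order 1: 5  11  77  161
  order 2: 2  22  42
  order 3: 5  5
  order 4: 0
The order-3 divided differences are all 5 (nonzero) and every higher order vanishes, so the data lies on a polynomial of degree exactly 3.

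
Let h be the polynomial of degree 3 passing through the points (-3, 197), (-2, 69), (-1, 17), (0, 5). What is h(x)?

Write h(x) = ax^3 + bx^2 + cx + d. Substituting each data point gives a linear system:
  -27a + 9b - 3c + d = 197
  -8a + 4b - 2c + d = 69
  -a + b - c + d = 17
  d = 5
Solving the system yields a = -6, b = 2, c = -4, d = 5.
So h(x) = -6x³ + 2x² - 4x + 5.
Check: h(0) = 5. ✓

h(x) = -6x^3 + 2x^2 - 4x + 5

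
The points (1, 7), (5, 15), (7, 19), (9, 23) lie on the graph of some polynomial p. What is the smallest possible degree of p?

1

Divided differences on the nodes 1, 5, 7, 9:
  order 0: 7  15  19  23
  order 1: 2  2  2
  order 2: 0  0
  order 3: 0
The order-1 divided differences are all 2 (nonzero) and every higher order vanishes, so the data lies on a polynomial of degree exactly 1.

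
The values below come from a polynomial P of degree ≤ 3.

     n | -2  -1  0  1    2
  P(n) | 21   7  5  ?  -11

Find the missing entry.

The 4 known points determine the degree-3 polynomial uniquely.
Write P(n) = an^3 + bn^2 + cn + d. Substituting each data point gives a linear system:
  -8a + 4b - 2c + d = 21
  -a + b - c + d = 7
  d = 5
  8a + 4b + 2c + d = -11
Solving the system yields a = -2, b = 0, c = 0, d = 5.
So P(n) = -2n^3 + 5.
Then P(1) = 3.

3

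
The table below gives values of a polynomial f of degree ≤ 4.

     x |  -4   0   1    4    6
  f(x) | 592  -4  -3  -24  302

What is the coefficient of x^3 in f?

Write f(x) = ax^4 + bx^3 + cx^2 + dx + e. Substituting each data point gives a linear system:
  256a - 64b + 16c - 4d + e = 592
  e = -4
  a + b + c + d + e = -3
  256a + 64b + 16c + 4d + e = -24
  1296a + 216b + 36c + 6d + e = 302
Solving the system yields a = 1, b = -5, c = 2, d = 3, e = -4.
So f(x) = x^4 - 5x^3 + 2x^2 + 3x - 4.
The coefficient of x^3 is -5.

-5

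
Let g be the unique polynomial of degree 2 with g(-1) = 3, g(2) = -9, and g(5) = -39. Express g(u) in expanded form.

g(u) = -u^2 - 3u + 1

Using the Lagrange interpolation formula with nodes -1, 2, 5:
  L_0(u) = (u - 2)(u - 5) / 18
  L_1(u) = (u + 1)(u - 5) / -9
  L_2(u) = (u + 1)(u - 2) / 18
Then g(u) = 3·L_0(u) - 9·L_1(u) - 39·L_2(u).
Expanding and collecting terms gives g(u) = -u² - 3u + 1.
Check: g(2) = -9. ✓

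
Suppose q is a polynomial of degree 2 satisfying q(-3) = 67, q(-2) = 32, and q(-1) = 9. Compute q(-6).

244

Using the Lagrange interpolation formula with nodes -3, -2, -1:
  L_0(x) = (x + 2)(x + 1) / 2
  L_1(x) = (x + 3)(x + 1) / -1
  L_2(x) = (x + 3)(x + 2) / 2
Then q(x) = 67·L_0(x) + 32·L_1(x) + 9·L_2(x).
Expanding and collecting terms gives q(x) = 6x² - 5x - 2.
Evaluating at x = -6: q(-6) = 244.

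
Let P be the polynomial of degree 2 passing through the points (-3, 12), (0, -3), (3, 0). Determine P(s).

P(s) = s^2 - 2s - 3

Write P(s) = as^2 + bs + c. Substituting each data point gives a linear system:
  9a - 3b + c = 12
  c = -3
  9a + 3b + c = 0
Solving the system yields a = 1, b = -2, c = -3.
So P(s) = s^2 - 2s - 3.
Check: P(-3) = 12. ✓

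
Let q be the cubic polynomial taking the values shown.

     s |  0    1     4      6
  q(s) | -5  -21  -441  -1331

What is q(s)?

q(s) = -5s^3 - 6s^2 - 5s - 5

Write q(s) = as^3 + bs^2 + cs + d. Substituting each data point gives a linear system:
  d = -5
  a + b + c + d = -21
  64a + 16b + 4c + d = -441
  216a + 36b + 6c + d = -1331
Solving the system yields a = -5, b = -6, c = -5, d = -5.
So q(s) = -5s^3 - 6s^2 - 5s - 5.
Check: q(1) = -21. ✓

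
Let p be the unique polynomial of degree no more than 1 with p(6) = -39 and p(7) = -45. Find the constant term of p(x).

Write p(x) = ax + b. Substituting each data point gives a linear system:
  6a + b = -39
  7a + b = -45
Solving the system yields a = -6, b = -3.
So p(x) = -6x - 3.
The constant term is -3.

-3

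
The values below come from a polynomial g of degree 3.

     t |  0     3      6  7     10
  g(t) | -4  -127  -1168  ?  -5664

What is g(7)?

-1887

The 4 known points determine the degree-3 polynomial uniquely.
Write g(t) = at^3 + bt^2 + ct + d. Substituting each data point gives a linear system:
  d = -4
  27a + 9b + 3c + d = -127
  216a + 36b + 6c + d = -1168
  1000a + 100b + 10c + d = -5664
Solving the system yields a = -6, b = 3, c = 4, d = -4.
So g(t) = -6t^3 + 3t^2 + 4t - 4.
Then g(7) = -1887.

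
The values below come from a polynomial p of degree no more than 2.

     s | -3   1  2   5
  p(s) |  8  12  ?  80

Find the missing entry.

The 3 known points determine the degree-2 polynomial uniquely.
Write p(s) = as^2 + bs + c. Substituting each data point gives a linear system:
  9a - 3b + c = 8
  a + b + c = 12
  25a + 5b + c = 80
Solving the system yields a = 2, b = 5, c = 5.
So p(s) = 2s² + 5s + 5.
Then p(2) = 23.

23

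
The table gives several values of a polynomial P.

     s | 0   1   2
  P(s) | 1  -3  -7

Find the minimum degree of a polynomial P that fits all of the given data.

Forward differences of the values at s = 0, 1, 2:
  P  : 1  -3  -7
  Δ  : -4  -4
  Δ^2: 0
The first differences are constant (-4) and nonzero, while all higher differences vanish, so the minimal degree is 1.

1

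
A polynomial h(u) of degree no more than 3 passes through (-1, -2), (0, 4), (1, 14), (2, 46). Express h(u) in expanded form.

Write h(u) = au^3 + bu^2 + cu + d. Substituting each data point gives a linear system:
  -a + b - c + d = -2
  d = 4
  a + b + c + d = 14
  8a + 4b + 2c + d = 46
Solving the system yields a = 3, b = 2, c = 5, d = 4.
So h(u) = 3u^3 + 2u^2 + 5u + 4.
Check: h(-1) = -2. ✓

h(u) = 3u^3 + 2u^2 + 5u + 4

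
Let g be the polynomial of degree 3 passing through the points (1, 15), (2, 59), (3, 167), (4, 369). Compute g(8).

2717

Write g(t) = at^3 + bt^2 + ct + d. Substituting each data point gives a linear system:
  a + b + c + d = 15
  8a + 4b + 2c + d = 59
  27a + 9b + 3c + d = 167
  64a + 16b + 4c + d = 369
Solving the system yields a = 5, b = 2, c = 3, d = 5.
So g(t) = 5t^3 + 2t^2 + 3t + 5.
Then g(8) = 2717.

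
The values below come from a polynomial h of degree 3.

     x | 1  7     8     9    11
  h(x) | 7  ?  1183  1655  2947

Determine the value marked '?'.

811

The 4 known points determine the degree-3 polynomial uniquely.
Write h(x) = ax^3 + bx^2 + cx + d. Substituting each data point gives a linear system:
  a + b + c + d = 7
  512a + 64b + 8c + d = 1183
  729a + 81b + 9c + d = 1655
  1331a + 121b + 11c + d = 2947
Solving the system yields a = 2, b = 2, c = 4, d = -1.
So h(x) = 2x^3 + 2x^2 + 4x - 1.
Then h(7) = 811.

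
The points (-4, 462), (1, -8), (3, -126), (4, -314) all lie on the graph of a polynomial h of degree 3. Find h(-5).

874

Write h(n) = an^3 + bn^2 + cn + d. Substituting each data point gives a linear system:
  -64a + 16b - 4c + d = 462
  a + b + c + d = -8
  27a + 9b + 3c + d = -126
  64a + 16b + 4c + d = -314
Solving the system yields a = -6, b = 5, c = -1, d = -6.
So h(n) = -6n^3 + 5n^2 - n - 6.
Then h(-5) = 874.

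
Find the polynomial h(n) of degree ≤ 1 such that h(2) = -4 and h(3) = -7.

h(n) = -3n + 2

Write h(n) = an + b. Substituting each data point gives a linear system:
  2a + b = -4
  3a + b = -7
Solving the system yields a = -3, b = 2.
So h(n) = -3n + 2.
Check: h(3) = -7. ✓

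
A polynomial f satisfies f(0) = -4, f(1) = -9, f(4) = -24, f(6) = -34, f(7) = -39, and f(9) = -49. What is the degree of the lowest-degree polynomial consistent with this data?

Divided differences on the nodes 0, 1, 4, 6, 7, 9:
  order 0: -4  -9  -24  -34  -39  -49
  order 1: -5  -5  -5  -5  -5
  order 2: 0  0  0  0
  order 3: 0  0  0
  order 4: 0  0
  order 5: 0
The order-1 divided differences are all -5 (nonzero) and every higher order vanishes, so the data lies on a polynomial of degree exactly 1.

1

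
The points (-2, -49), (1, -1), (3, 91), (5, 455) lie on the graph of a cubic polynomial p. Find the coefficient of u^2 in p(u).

Write p(u) = au^3 + bu^2 + cu + d. Substituting each data point gives a linear system:
  -8a + 4b - 2c + d = -49
  a + b + c + d = -1
  27a + 9b + 3c + d = 91
  125a + 25b + 5c + d = 455
Solving the system yields a = 4, b = -2, c = 2, d = -5.
So p(u) = 4u^3 - 2u^2 + 2u - 5.
The coefficient of u^2 is -2.

-2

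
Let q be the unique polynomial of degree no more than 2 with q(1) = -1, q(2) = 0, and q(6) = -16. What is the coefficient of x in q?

Write q(x) = ax^2 + bx + c. Substituting each data point gives a linear system:
  a + b + c = -1
  4a + 2b + c = 0
  36a + 6b + c = -16
Solving the system yields a = -1, b = 4, c = -4.
So q(x) = -x² + 4x - 4.
The coefficient of x is 4.

4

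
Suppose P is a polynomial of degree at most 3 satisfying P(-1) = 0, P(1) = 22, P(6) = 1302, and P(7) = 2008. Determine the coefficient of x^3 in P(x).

Write P(x) = ax^3 + bx^2 + cx + d. Substituting each data point gives a linear system:
  -a + b - c + d = 0
  a + b + c + d = 22
  216a + 36b + 6c + d = 1302
  343a + 49b + 7c + d = 2008
Solving the system yields a = 5, b = 5, c = 6, d = 6.
So P(x) = 5x³ + 5x² + 6x + 6.
The leading coefficient is 5.

5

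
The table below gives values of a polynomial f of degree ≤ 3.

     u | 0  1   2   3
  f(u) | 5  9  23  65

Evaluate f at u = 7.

873

Using the Lagrange interpolation formula with nodes 0, 1, 2, 3:
  L_0(u) = (u - 1)(u - 2)(u - 3) / -6
  L_1(u) = u(u - 2)(u - 3) / 2
  L_2(u) = u(u - 1)(u - 3) / -2
  L_3(u) = u(u - 1)(u - 2) / 6
Then f(u) = 5·L_0(u) + 9·L_1(u) + 23·L_2(u) + 65·L_3(u).
Expanding and collecting terms gives f(u) = 3u³ - 4u² + 5u + 5.
Evaluating at u = 7: f(7) = 873.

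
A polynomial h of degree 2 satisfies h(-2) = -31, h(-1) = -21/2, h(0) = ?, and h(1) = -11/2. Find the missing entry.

-2

The 3 known points determine the degree-2 polynomial uniquely.
Write h(s) = as^2 + bs + c. Substituting each data point gives a linear system:
  4a - 2b + c = -31
  a - b + c = -21/2
  a + b + c = -11/2
Solving the system yields a = -6, b = 5/2, c = -2.
So h(s) = -6s² + (5/2)s - 2.
Then h(0) = -2.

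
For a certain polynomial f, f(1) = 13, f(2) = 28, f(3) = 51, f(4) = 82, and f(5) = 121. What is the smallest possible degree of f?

2

Forward differences of the values at t = 1, 2, 3, 4, 5:
  f  : 13  28  51  82  121
  Δ  : 15  23  31  39
  Δ^2: 8  8  8
  Δ^3: 0  0
  Δ^4: 0
The second differences are constant (8) and nonzero, while all higher differences vanish, so the minimal degree is 2.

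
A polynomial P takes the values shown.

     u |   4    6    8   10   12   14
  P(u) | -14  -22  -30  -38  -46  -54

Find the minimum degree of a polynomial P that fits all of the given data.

1

Forward differences of the values at u = 4, 6, 8, 10, 12, 14:
  P  : -14  -22  -30  -38  -46  -54
  Δ  : -8  -8  -8  -8  -8
  Δ^2: 0  0  0  0
  Δ^3: 0  0  0
  Δ^4: 0  0
  Δ^5: 0
The first differences are constant (-8) and nonzero, while all higher differences vanish, so the minimal degree is 1.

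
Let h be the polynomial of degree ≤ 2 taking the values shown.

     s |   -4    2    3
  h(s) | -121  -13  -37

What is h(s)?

h(s) = -6s^2 + 6s - 1

Write h(s) = as^2 + bs + c. Substituting each data point gives a linear system:
  16a - 4b + c = -121
  4a + 2b + c = -13
  9a + 3b + c = -37
Solving the system yields a = -6, b = 6, c = -1.
So h(s) = -6s^2 + 6s - 1.
Check: h(3) = -37. ✓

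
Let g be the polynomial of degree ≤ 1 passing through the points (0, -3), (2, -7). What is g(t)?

g(t) = -2t - 3

Write g(t) = at + b. Substituting each data point gives a linear system:
  b = -3
  2a + b = -7
Solving the system yields a = -2, b = -3.
So g(t) = -2t - 3.
Check: g(2) = -7. ✓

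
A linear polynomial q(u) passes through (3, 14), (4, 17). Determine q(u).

Write q(u) = au + b. Substituting each data point gives a linear system:
  3a + b = 14
  4a + b = 17
Solving the system yields a = 3, b = 5.
So q(u) = 3u + 5.
Check: q(3) = 14. ✓

q(u) = 3u + 5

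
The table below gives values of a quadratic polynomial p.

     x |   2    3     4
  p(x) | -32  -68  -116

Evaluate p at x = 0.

4

Using the Lagrange interpolation formula with nodes 2, 3, 4:
  L_0(x) = (x - 3)(x - 4) / 2
  L_1(x) = (x - 2)(x - 4) / -1
  L_2(x) = (x - 2)(x - 3) / 2
Then p(x) = -32·L_0(x) - 68·L_1(x) - 116·L_2(x).
Expanding and collecting terms gives p(x) = -6x^2 - 6x + 4.
Evaluating at x = 0: p(0) = 4.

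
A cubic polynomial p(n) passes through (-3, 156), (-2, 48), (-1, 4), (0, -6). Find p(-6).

Using the Lagrange interpolation formula with nodes -3, -2, -1, 0:
  L_0(n) = (n + 2)(n + 1)n / -6
  L_1(n) = (n + 3)(n + 1)n / 2
  L_2(n) = (n + 3)(n + 2)n / -2
  L_3(n) = (n + 3)(n + 2)(n + 1) / 6
Then p(n) = 156·L_0(n) + 48·L_1(n) + 4·L_2(n) - 6·L_3(n).
Expanding and collecting terms gives p(n) = -5n^3 + 2n^2 - 3n - 6.
Evaluating at n = -6: p(-6) = 1164.

1164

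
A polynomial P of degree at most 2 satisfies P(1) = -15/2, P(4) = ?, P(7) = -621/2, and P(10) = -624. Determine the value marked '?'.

On equispaced nodes a degree-2 polynomial has vanishing third forward difference, so
  - P(1) + 3·P(4) - 3·P(7) + P(10) = 0.
Substituting the known values and solving for P(4):
  3·P(4) = -315
  P(4) = -105.

-105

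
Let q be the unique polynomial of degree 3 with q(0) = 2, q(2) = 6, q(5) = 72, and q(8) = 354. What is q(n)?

Using the Lagrange interpolation formula with nodes 0, 2, 5, 8:
  L_0(n) = (n - 2)(n - 5)(n - 8) / -80
  L_1(n) = n(n - 5)(n - 8) / 36
  L_2(n) = n(n - 2)(n - 8) / -45
  L_3(n) = n(n - 2)(n - 5) / 144
Then q(n) = 2·L_0(n) + 6·L_1(n) + 72·L_2(n) + 354·L_3(n).
Expanding and collecting terms gives q(n) = n³ - 3n² + 4n + 2.
Check: q(5) = 72. ✓

q(n) = n^3 - 3n^2 + 4n + 2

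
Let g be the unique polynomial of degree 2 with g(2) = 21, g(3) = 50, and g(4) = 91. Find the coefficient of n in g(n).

Write g(n) = an^2 + bn + c. Substituting each data point gives a linear system:
  4a + 2b + c = 21
  9a + 3b + c = 50
  16a + 4b + c = 91
Solving the system yields a = 6, b = -1, c = -1.
So g(n) = 6n² - n - 1.
The coefficient of n is -1.

-1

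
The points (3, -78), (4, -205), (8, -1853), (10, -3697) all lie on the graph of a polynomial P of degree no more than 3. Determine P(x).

P(x) = -4x^3 + 3x^2 + 3

Using the Lagrange interpolation formula with nodes 3, 4, 8, 10:
  L_0(x) = (x - 4)(x - 8)(x - 10) / -35
  L_1(x) = (x - 3)(x - 8)(x - 10) / 24
  L_2(x) = (x - 3)(x - 4)(x - 10) / -40
  L_3(x) = (x - 3)(x - 4)(x - 8) / 84
Then P(x) = -78·L_0(x) - 205·L_1(x) - 1853·L_2(x) - 3697·L_3(x).
Expanding and collecting terms gives P(x) = -4x^3 + 3x^2 + 3.
Check: P(10) = -3697. ✓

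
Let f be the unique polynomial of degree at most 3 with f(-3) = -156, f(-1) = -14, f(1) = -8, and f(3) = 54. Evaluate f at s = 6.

Write f(s) = as^3 + bs^2 + cs + d. Substituting each data point gives a linear system:
  -27a + 9b - 3c + d = -156
  -a + b - c + d = -14
  a + b + c + d = -8
  27a + 9b + 3c + d = 54
Solving the system yields a = 4, b = -5, c = -1, d = -6.
So f(s) = 4s^3 - 5s^2 - s - 6.
Then f(6) = 672.

672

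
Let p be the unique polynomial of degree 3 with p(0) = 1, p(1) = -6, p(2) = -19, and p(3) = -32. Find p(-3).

Write p(x) = ax^3 + bx^2 + cx + d. Substituting each data point gives a linear system:
  d = 1
  a + b + c + d = -6
  8a + 4b + 2c + d = -19
  27a + 9b + 3c + d = -32
Solving the system yields a = 1, b = -6, c = -2, d = 1.
So p(x) = x^3 - 6x^2 - 2x + 1.
Then p(-3) = -74.

-74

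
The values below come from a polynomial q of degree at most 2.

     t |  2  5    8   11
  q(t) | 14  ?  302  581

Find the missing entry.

On equispaced nodes a degree-2 polynomial has vanishing third forward difference, so
  - q(2) + 3·q(5) - 3·q(8) + q(11) = 0.
Substituting the known values and solving for q(5):
  3·q(5) = 339
  q(5) = 113.

113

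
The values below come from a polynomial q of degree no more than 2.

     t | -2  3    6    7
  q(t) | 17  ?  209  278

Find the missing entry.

The 3 known points determine the degree-2 polynomial uniquely.
Write q(t) = at^2 + bt + c. Substituting each data point gives a linear system:
  4a - 2b + c = 17
  36a + 6b + c = 209
  49a + 7b + c = 278
Solving the system yields a = 5, b = 4, c = 5.
So q(t) = 5t^2 + 4t + 5.
Then q(3) = 62.

62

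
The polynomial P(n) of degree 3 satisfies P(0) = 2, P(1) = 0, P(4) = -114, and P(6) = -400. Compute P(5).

-228

Using the Lagrange interpolation formula with nodes 0, 1, 4, 6:
  L_0(n) = (n - 1)(n - 4)(n - 6) / -24
  L_1(n) = n(n - 4)(n - 6) / 15
  L_2(n) = n(n - 1)(n - 6) / -24
  L_3(n) = n(n - 1)(n - 4) / 60
Then P(n) = 2·L_0(n) + 0·L_1(n) - 114·L_2(n) - 400·L_3(n).
Expanding and collecting terms gives P(n) = -2n³ + n² - n + 2.
Evaluating at n = 5: P(5) = -228.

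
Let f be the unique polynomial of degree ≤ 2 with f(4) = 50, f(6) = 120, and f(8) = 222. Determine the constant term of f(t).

6

Write f(t) = at^2 + bt + c. Substituting each data point gives a linear system:
  16a + 4b + c = 50
  36a + 6b + c = 120
  64a + 8b + c = 222
Solving the system yields a = 4, b = -5, c = 6.
So f(t) = 4t² - 5t + 6.
The constant term is 6.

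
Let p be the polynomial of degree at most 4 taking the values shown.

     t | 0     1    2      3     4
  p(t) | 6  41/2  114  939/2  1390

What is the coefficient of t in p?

6

Write p(t) = at^4 + bt^3 + ct^2 + dt + e. Substituting each data point gives a linear system:
  e = 6
  a + b + c + d + e = 41/2
  16a + 8b + 4c + 2d + e = 114
  81a + 27b + 9c + 3d + e = 939/2
  256a + 64b + 16c + 4d + e = 1390
Solving the system yields a = 5, b = 1/2, c = 3, d = 6, e = 6.
So p(t) = 5t^4 + (1/2)t^3 + 3t^2 + 6t + 6.
The coefficient of t is 6.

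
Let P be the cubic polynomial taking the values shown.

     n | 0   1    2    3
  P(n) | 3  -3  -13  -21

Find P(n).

Write P(n) = an^3 + bn^2 + cn + d. Substituting each data point gives a linear system:
  d = 3
  a + b + c + d = -3
  8a + 4b + 2c + d = -13
  27a + 9b + 3c + d = -21
Solving the system yields a = 1, b = -5, c = -2, d = 3.
So P(n) = n³ - 5n² - 2n + 3.
Check: P(2) = -13. ✓

P(n) = n^3 - 5n^2 - 2n + 3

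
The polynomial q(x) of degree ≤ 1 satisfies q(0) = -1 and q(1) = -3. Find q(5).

-11

Write q(x) = ax + b. Substituting each data point gives a linear system:
  b = -1
  a + b = -3
Solving the system yields a = -2, b = -1.
So q(x) = -2x - 1.
Then q(5) = -11.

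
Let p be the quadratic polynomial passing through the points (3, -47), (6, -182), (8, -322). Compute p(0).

Write p(x) = ax^2 + bx + c. Substituting each data point gives a linear system:
  9a + 3b + c = -47
  36a + 6b + c = -182
  64a + 8b + c = -322
Solving the system yields a = -5, b = 0, c = -2.
So p(x) = -5x² - 2.
Then p(0) = -2.

-2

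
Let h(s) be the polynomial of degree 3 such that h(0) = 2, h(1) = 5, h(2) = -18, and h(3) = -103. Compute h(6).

Write h(s) = as^3 + bs^2 + cs + d. Substituting each data point gives a linear system:
  d = 2
  a + b + c + d = 5
  8a + 4b + 2c + d = -18
  27a + 9b + 3c + d = -103
Solving the system yields a = -6, b = 5, c = 4, d = 2.
So h(s) = -6s³ + 5s² + 4s + 2.
Then h(6) = -1090.

-1090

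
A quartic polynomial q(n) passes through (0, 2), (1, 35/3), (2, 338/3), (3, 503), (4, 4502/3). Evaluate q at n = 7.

Forward differences of the values at n = 0, 1, 2, 3, 4:
  q  : 2  35/3  338/3  503  4502/3
  Δ  : 29/3  101  1171/3  2993/3
  Δ^2: 274/3  868/3  1822/3
  Δ^3: 198  318
  Δ^4: 120
The fourth differences are constant, confirming degree 4.
Interpolating (Newton forward form) and evaluating at n = 7 gives q(7) = 39353/3.

39353/3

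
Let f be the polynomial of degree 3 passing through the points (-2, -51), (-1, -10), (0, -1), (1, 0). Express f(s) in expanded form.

f(s) = 4s^3 - 4s^2 + s - 1

Using the Lagrange interpolation formula with nodes -2, -1, 0, 1:
  L_0(s) = (s + 1)s(s - 1) / -6
  L_1(s) = (s + 2)s(s - 1) / 2
  L_2(s) = (s + 2)(s + 1)(s - 1) / -2
  L_3(s) = (s + 2)(s + 1)s / 6
Then f(s) = -51·L_0(s) - 10·L_1(s) - 1·L_2(s) + 0·L_3(s).
Expanding and collecting terms gives f(s) = 4s^3 - 4s^2 + s - 1.
Check: f(-1) = -10. ✓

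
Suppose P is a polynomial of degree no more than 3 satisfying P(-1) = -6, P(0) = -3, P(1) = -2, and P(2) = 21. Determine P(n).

P(n) = 4n^3 - n^2 - 2n - 3

Write P(n) = an^3 + bn^2 + cn + d. Substituting each data point gives a linear system:
  -a + b - c + d = -6
  d = -3
  a + b + c + d = -2
  8a + 4b + 2c + d = 21
Solving the system yields a = 4, b = -1, c = -2, d = -3.
So P(n) = 4n³ - n² - 2n - 3.
Check: P(1) = -2. ✓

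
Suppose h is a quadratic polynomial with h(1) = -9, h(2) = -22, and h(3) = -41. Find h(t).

Write h(t) = at^2 + bt + c. Substituting each data point gives a linear system:
  a + b + c = -9
  4a + 2b + c = -22
  9a + 3b + c = -41
Solving the system yields a = -3, b = -4, c = -2.
So h(t) = -3t^2 - 4t - 2.
Check: h(1) = -9. ✓

h(t) = -3t^2 - 4t - 2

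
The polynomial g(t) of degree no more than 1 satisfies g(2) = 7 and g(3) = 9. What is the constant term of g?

Write g(t) = at + b. Substituting each data point gives a linear system:
  2a + b = 7
  3a + b = 9
Solving the system yields a = 2, b = 3.
So g(t) = 2t + 3.
The constant term is 3.

3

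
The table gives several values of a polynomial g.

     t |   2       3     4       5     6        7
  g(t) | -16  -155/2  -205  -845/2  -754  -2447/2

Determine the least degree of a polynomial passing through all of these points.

3

Forward differences of the values at t = 2, 3, 4, 5, 6, 7:
  g  : -16  -155/2  -205  -845/2  -754  -2447/2
  Δ  : -123/2  -255/2  -435/2  -663/2  -939/2
  Δ^2: -66  -90  -114  -138
  Δ^3: -24  -24  -24
  Δ^4: 0  0
  Δ^5: 0
The third differences are constant (-24) and nonzero, while all higher differences vanish, so the minimal degree is 3.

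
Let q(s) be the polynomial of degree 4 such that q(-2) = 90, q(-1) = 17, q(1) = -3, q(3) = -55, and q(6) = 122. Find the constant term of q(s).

Write q(s) = as^4 + bs^3 + cs^2 + ds + e. Substituting each data point gives a linear system:
  16a - 8b + 4c - 2d + e = 90
  a - b + c - d + e = 17
  a + b + c + d + e = -3
  81a + 27b + 9c + 3d + e = -55
  1296a + 216b + 36c + 6d + e = 122
Solving the system yields a = 1, b = -6, c = 4, d = -4, e = 2.
So q(s) = s⁴ - 6s³ + 4s² - 4s + 2.
The constant term is 2.

2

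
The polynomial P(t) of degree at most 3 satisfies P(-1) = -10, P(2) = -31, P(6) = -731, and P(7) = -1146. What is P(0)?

Write P(t) = at^3 + bt^2 + ct + d. Substituting each data point gives a linear system:
  -a + b - c + d = -10
  8a + 4b + 2c + d = -31
  216a + 36b + 6c + d = -731
  343a + 49b + 7c + d = -1146
Solving the system yields a = -3, b = -3, c = 5, d = -5.
So P(t) = -3t^3 - 3t^2 + 5t - 5.
Then P(0) = -5.

-5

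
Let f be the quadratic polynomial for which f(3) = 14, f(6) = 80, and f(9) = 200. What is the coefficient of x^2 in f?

Write f(x) = ax^2 + bx + c. Substituting each data point gives a linear system:
  9a + 3b + c = 14
  36a + 6b + c = 80
  81a + 9b + c = 200
Solving the system yields a = 3, b = -5, c = 2.
So f(x) = 3x^2 - 5x + 2.
The leading coefficient is 3.

3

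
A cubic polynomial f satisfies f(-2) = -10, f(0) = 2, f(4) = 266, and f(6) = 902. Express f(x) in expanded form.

Using the Lagrange interpolation formula with nodes -2, 0, 4, 6:
  L_0(x) = x(x - 4)(x - 6) / -96
  L_1(x) = (x + 2)(x - 4)(x - 6) / 48
  L_2(x) = (x + 2)x(x - 6) / -48
  L_3(x) = (x + 2)x(x - 4) / 96
Then f(x) = -10·L_0(x) + 2·L_1(x) + 266·L_2(x) + 902·L_3(x).
Expanding and collecting terms gives f(x) = 4x³ + 2x² - 6x + 2.
Check: f(4) = 266. ✓

f(x) = 4x^3 + 2x^2 - 6x + 2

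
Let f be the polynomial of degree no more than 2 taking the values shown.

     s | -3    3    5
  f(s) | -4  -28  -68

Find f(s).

Using the Lagrange interpolation formula with nodes -3, 3, 5:
  L_0(s) = (s - 3)(s - 5) / 48
  L_1(s) = (s + 3)(s - 5) / -12
  L_2(s) = (s + 3)(s - 3) / 16
Then f(s) = -4·L_0(s) - 28·L_1(s) - 68·L_2(s).
Expanding and collecting terms gives f(s) = -2s² - 4s + 2.
Check: f(-3) = -4. ✓

f(s) = -2s^2 - 4s + 2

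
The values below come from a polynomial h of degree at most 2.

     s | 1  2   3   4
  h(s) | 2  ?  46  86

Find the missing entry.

18

On equispaced nodes a degree-2 polynomial has vanishing third forward difference, so
  - h(1) + 3·h(2) - 3·h(3) + h(4) = 0.
Substituting the known values and solving for h(2):
  3·h(2) = 54
  h(2) = 18.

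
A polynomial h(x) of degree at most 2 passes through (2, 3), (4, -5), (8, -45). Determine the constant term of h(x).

Write h(x) = ax^2 + bx + c. Substituting each data point gives a linear system:
  4a + 2b + c = 3
  16a + 4b + c = -5
  64a + 8b + c = -45
Solving the system yields a = -1, b = 2, c = 3.
So h(x) = -x² + 2x + 3.
The constant term is 3.

3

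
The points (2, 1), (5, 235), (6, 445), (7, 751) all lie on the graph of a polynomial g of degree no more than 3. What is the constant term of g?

-5

Write g(u) = au^3 + bu^2 + cu + d. Substituting each data point gives a linear system:
  8a + 4b + 2c + d = 1
  125a + 25b + 5c + d = 235
  216a + 36b + 6c + d = 445
  343a + 49b + 7c + d = 751
Solving the system yields a = 3, b = -6, c = 3, d = -5.
So g(u) = 3u³ - 6u² + 3u - 5.
The constant term is -5.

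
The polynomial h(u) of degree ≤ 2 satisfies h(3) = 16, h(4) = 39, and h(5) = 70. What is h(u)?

Using the Lagrange interpolation formula with nodes 3, 4, 5:
  L_0(u) = (u - 4)(u - 5) / 2
  L_1(u) = (u - 3)(u - 5) / -1
  L_2(u) = (u - 3)(u - 4) / 2
Then h(u) = 16·L_0(u) + 39·L_1(u) + 70·L_2(u).
Expanding and collecting terms gives h(u) = 4u^2 - 5u - 5.
Check: h(5) = 70. ✓

h(u) = 4u^2 - 5u - 5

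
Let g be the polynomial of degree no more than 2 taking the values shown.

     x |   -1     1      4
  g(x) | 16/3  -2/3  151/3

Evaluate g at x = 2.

25/3

Using the Lagrange interpolation formula with nodes -1, 1, 4:
  L_0(x) = (x - 1)(x - 4) / 10
  L_1(x) = (x + 1)(x - 4) / -6
  L_2(x) = (x + 1)(x - 1) / 15
Then g(x) = 16/3·L_0(x) - 2/3·L_1(x) + 151/3·L_2(x).
Expanding and collecting terms gives g(x) = 4x^2 - 3x - 5/3.
Evaluating at x = 2: g(2) = 25/3.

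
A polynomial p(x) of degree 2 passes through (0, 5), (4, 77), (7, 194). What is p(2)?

Write p(x) = ax^2 + bx + c. Substituting each data point gives a linear system:
  c = 5
  16a + 4b + c = 77
  49a + 7b + c = 194
Solving the system yields a = 3, b = 6, c = 5.
So p(x) = 3x^2 + 6x + 5.
Then p(2) = 29.

29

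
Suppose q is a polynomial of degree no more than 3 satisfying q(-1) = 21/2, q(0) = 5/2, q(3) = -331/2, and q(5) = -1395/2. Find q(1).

-19/2

Using the Lagrange interpolation formula with nodes -1, 0, 3, 5:
  L_0(n) = n(n - 3)(n - 5) / -24
  L_1(n) = (n + 1)(n - 3)(n - 5) / 15
  L_2(n) = (n + 1)n(n - 5) / -24
  L_3(n) = (n + 1)n(n - 3) / 60
Then q(n) = 21/2·L_0(n) + 5/2·L_1(n) - 331/2·L_2(n) - 1395/2·L_3(n).
Expanding and collecting terms gives q(n) = -5n³ - 2n² - 5n + 5/2.
Evaluating at n = 1: q(1) = -19/2.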